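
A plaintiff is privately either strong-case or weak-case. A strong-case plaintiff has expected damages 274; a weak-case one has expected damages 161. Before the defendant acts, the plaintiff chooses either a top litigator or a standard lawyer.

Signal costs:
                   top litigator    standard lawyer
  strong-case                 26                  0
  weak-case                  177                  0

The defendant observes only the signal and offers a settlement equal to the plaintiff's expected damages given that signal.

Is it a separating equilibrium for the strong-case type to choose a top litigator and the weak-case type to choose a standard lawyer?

Under separation the defendant infers type exactly: top litigator → strong-case (pays 274), standard lawyer → weak-case (pays 161).
Strong-case: top litigator gives 274 − 26 = 248; standard lawyer gives 161 − 0 = 161. No deviation. ✓
Weak-case: standard lawyer gives 161 − 0 = 161; top litigator gives 274 − 177 = 97. No deviation. ✓
Both incentive constraints hold.

Yes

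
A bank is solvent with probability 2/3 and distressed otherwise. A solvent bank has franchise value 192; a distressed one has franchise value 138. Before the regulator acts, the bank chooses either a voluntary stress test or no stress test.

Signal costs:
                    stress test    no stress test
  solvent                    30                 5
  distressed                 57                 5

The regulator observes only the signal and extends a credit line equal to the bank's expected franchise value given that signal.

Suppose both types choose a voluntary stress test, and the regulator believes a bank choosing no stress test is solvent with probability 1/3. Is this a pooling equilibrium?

At the pooled signal (stress test) the regulator holds the prior 2/3 and pays 2/3·192 + 1/3·138 = 174. Off-path (no stress test) belief 1/3 gives 1/3·192 + 2/3·138 = 156.
Solvent: stress test gives 174 − 30 = 144; no stress test gives 156 − 5 = 151. Deviates. ✗
Distressed: stress test gives 174 − 57 = 117; no stress test gives 156 − 5 = 151. Deviates. ✗

No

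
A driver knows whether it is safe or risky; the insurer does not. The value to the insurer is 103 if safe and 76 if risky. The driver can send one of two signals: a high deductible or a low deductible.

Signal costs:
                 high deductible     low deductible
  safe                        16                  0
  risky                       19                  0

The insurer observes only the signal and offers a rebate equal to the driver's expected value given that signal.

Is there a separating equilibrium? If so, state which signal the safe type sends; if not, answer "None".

Try safe → high deductible, risky → low deductible:
  If types separate, high deductible earns payment 103 and low deductible earns 76.
  Safe: high deductible gives 103 − 16 = 87; low deductible gives 76 − 0 = 76. No deviation. ✓
  Risky: low deductible gives 76 − 0 = 76; high deductible gives 103 − 19 = 84. Would deviate. ✗
Try safe → low deductible, risky → high deductible:
  If types separate, low deductible earns payment 103 and high deductible earns 76.
  Safe: low deductible gives 103 − 0 = 103; high deductible gives 76 − 16 = 60. No deviation. ✓
  Risky: high deductible gives 76 − 19 = 57; low deductible gives 103 − 0 = 103. Would deviate. ✗
Neither assignment is incentive-compatible.

None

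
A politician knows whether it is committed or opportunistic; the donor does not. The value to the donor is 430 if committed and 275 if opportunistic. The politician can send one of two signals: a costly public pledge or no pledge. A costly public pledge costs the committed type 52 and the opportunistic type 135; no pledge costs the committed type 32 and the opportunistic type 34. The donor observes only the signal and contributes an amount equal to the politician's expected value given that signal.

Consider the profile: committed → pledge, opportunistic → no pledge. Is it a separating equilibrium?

No

If types separate, pledge earns payment 430 and no pledge earns 275.
Committed: pledge gives 430 − 52 = 378; no pledge gives 275 − 32 = 243. No deviation. ✓
Opportunistic: no pledge gives 275 − 34 = 241; pledge gives 430 − 135 = 295. Would deviate. ✗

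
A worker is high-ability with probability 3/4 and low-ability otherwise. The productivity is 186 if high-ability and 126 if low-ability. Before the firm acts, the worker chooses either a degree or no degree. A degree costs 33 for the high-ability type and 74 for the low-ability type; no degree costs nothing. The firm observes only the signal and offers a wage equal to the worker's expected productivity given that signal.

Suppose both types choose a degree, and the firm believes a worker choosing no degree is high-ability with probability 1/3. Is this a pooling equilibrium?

On the equilibrium path (degree) the firm holds the prior 3/4 and pays 3/4·186 + 1/4·126 = 171. Off-path (no degree) belief 1/3 gives 1/3·186 + 2/3·126 = 146.
High-ability: degree gives 171 − 33 = 138; no degree gives 146 − 0 = 146. Deviates. ✗
Low-ability: degree gives 171 − 74 = 97; no degree gives 146 − 0 = 146. Deviates. ✗

No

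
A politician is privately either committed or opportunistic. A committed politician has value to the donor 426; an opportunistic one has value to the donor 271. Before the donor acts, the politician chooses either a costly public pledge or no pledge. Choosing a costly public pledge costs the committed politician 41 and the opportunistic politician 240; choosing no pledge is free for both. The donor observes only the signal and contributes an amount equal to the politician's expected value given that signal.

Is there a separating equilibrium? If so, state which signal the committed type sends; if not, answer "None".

pledge

Try committed → pledge, opportunistic → no pledge:
  If types separate, pledge earns payment 426 and no pledge earns 271.
  Committed: pledge gives 426 − 41 = 385; no pledge gives 271 − 0 = 271. No deviation. ✓
  Opportunistic: no pledge gives 271 − 0 = 271; pledge gives 426 − 240 = 186. No deviation. ✓
Both hold — the committed type sends pledge.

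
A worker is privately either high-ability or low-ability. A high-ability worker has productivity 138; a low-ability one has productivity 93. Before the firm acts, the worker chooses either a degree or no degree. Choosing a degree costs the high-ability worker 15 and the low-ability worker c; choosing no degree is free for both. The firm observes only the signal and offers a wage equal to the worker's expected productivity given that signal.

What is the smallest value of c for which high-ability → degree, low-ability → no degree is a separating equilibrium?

Under separation: degree → high-ability (pays 138); no degree → low-ability (pays 93).
High-ability: 138 − 15 = 123 ≥ 93 − 0 = 93. Holds regardless of c. ✓
Low-ability: 93 − 0 ≥ 138 − c, so c ≥ 138 − 93 = 45.

45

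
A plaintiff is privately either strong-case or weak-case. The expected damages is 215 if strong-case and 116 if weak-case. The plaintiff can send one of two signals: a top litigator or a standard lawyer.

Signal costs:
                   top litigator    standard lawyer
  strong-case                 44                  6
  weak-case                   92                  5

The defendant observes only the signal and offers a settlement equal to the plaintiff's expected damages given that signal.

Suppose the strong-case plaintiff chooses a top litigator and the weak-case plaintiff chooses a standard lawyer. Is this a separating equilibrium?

If types separate, top litigator earns payment 215 and standard lawyer earns 116.
Strong-case: top litigator gives 215 − 44 = 171; standard lawyer gives 116 − 6 = 110. No deviation. ✓
Weak-case: standard lawyer gives 116 − 5 = 111; top litigator gives 215 − 92 = 123. Would deviate. ✗

No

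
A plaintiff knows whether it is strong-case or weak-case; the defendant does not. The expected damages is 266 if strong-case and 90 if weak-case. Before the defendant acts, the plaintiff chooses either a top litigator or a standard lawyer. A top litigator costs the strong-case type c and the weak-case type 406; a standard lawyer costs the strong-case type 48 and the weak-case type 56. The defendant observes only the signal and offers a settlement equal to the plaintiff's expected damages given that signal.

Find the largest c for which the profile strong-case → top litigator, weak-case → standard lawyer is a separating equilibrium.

224

Under separation: top litigator → strong-case (pays 266); standard lawyer → weak-case (pays 90).
Weak-case: 90 − 56 = 34 ≥ 266 − 406 = -140. Holds regardless of c. ✓
Strong-case: 266 − c ≥ 90 − 48, so c ≤ 266 − 42 = 224.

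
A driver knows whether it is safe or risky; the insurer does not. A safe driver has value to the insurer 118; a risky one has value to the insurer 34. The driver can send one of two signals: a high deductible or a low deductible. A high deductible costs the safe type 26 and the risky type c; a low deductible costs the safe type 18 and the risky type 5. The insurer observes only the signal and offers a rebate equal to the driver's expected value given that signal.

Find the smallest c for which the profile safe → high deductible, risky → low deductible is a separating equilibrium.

Under separation: high deductible → safe (pays 118); low deductible → risky (pays 34).
Safe: 118 − 26 = 92 ≥ 34 − 18 = 16. Holds regardless of c. ✓
Risky: 34 − 5 ≥ 118 − c, so c ≥ 118 − 29 = 89.

89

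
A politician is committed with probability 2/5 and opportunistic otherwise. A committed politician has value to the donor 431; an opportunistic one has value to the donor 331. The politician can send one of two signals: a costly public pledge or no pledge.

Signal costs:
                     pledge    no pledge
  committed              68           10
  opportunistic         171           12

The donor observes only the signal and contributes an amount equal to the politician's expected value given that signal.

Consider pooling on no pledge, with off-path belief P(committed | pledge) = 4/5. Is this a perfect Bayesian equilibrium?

At the pooled signal (no pledge) the donor holds the prior 2/5 and pays 2/5·431 + 3/5·331 = 371. Off-path (pledge) belief 4/5 gives 4/5·431 + 1/5·331 = 411.
Committed: no pledge gives 371 − 10 = 361; pledge gives 411 − 68 = 343. Stays. ✓
Opportunistic: no pledge gives 371 − 12 = 359; pledge gives 411 − 171 = 240. Stays. ✓

Yes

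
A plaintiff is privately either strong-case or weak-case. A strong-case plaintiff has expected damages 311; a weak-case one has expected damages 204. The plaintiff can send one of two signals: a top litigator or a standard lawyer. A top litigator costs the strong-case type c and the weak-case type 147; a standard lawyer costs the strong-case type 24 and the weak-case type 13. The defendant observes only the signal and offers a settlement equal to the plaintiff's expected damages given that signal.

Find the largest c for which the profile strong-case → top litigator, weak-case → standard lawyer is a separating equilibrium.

131

Under separation: top litigator → strong-case (pays 311); standard lawyer → weak-case (pays 204).
Weak-case: 204 − 13 = 191 ≥ 311 − 147 = 164. Holds regardless of c. ✓
Strong-case: 311 − c ≥ 204 − 24, so c ≤ 311 − 180 = 131.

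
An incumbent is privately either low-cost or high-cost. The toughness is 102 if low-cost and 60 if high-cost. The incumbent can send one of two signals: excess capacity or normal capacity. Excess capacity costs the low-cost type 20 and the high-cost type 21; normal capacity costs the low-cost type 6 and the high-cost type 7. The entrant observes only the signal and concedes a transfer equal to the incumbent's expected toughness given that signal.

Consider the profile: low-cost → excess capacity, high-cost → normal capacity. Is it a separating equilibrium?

Under separation the entrant infers type exactly: excess capacity → low-cost (pays 102), normal capacity → high-cost (pays 60).
Low-cost: excess capacity gives 102 − 20 = 82; normal capacity gives 60 − 6 = 54. No deviation. ✓
High-cost: normal capacity gives 60 − 7 = 53; excess capacity gives 102 − 21 = 81. Would deviate. ✗

No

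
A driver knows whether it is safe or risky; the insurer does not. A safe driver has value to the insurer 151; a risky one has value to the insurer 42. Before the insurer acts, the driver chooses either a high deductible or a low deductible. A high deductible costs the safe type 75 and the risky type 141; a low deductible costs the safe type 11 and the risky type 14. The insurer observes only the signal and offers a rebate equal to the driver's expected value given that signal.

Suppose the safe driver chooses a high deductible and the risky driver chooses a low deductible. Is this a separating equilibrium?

Yes

Under separation the insurer infers type exactly: high deductible → safe (pays 151), low deductible → risky (pays 42).
Safe: high deductible gives 151 − 75 = 76; low deductible gives 42 − 11 = 31. No deviation. ✓
Risky: low deductible gives 42 − 14 = 28; high deductible gives 151 − 141 = 10. No deviation. ✓
Neither type gains from mimicking the other.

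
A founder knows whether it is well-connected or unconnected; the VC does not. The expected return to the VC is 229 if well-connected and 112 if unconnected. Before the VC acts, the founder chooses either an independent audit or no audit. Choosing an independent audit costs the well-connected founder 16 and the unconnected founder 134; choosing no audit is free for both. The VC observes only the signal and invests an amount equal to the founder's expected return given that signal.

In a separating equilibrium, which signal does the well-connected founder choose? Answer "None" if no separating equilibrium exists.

Try well-connected → audit, unconnected → no audit:
  If types separate, audit earns payment 229 and no audit earns 112.
  Well-connected: audit gives 229 − 16 = 213; no audit gives 112 − 0 = 112. No deviation. ✓
  Unconnected: no audit gives 112 − 0 = 112; audit gives 229 − 134 = 95. No deviation. ✓
Both hold — the well-connected type sends audit.

audit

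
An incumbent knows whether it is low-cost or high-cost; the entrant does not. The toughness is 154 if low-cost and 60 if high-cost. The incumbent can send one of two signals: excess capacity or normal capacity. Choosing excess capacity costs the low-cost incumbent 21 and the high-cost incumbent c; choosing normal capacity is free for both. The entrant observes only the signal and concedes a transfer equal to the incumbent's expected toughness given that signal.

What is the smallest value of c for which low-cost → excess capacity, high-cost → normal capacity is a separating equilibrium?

Under separation: excess capacity → low-cost (pays 154); normal capacity → high-cost (pays 60).
Low-cost: 154 − 21 = 133 ≥ 60 − 0 = 60. Holds regardless of c. ✓
High-cost: 60 − 0 ≥ 154 − c, so c ≥ 154 − 60 = 94.

94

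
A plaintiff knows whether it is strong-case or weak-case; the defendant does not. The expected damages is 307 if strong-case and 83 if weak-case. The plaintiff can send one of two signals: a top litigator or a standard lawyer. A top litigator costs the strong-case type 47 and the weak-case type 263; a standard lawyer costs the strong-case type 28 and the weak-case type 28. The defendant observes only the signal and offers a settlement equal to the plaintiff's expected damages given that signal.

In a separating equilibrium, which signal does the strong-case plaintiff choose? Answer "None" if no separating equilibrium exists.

Try strong-case → top litigator, weak-case → standard lawyer:
  If types separate, top litigator earns payment 307 and standard lawyer earns 83.
  Strong-case: top litigator gives 307 − 47 = 260; standard lawyer gives 83 − 28 = 55. No deviation. ✓
  Weak-case: standard lawyer gives 83 − 28 = 55; top litigator gives 307 − 263 = 44. No deviation. ✓
Both hold — the strong-case type sends top litigator.

top litigator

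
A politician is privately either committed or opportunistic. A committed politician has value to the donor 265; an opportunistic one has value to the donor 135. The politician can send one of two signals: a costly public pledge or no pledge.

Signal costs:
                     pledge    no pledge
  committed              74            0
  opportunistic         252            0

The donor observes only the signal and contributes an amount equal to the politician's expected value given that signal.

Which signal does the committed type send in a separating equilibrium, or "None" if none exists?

pledge

Try committed → pledge, opportunistic → no pledge:
  If types separate, pledge earns payment 265 and no pledge earns 135.
  Committed: pledge gives 265 − 74 = 191; no pledge gives 135 − 0 = 135. No deviation. ✓
  Opportunistic: no pledge gives 135 − 0 = 135; pledge gives 265 − 252 = 13. No deviation. ✓
Both hold — the committed type sends pledge.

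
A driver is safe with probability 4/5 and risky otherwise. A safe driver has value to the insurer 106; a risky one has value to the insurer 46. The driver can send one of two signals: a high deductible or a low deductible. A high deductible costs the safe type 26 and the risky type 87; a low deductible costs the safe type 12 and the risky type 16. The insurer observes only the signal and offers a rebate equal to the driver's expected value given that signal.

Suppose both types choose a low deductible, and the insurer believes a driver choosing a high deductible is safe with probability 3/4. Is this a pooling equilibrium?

Yes

At the pooled signal (low deductible) the insurer holds the prior 4/5 and pays 4/5·106 + 1/5·46 = 94. Off-path (high deductible) belief 3/4 gives 3/4·106 + 1/4·46 = 91.
Safe: low deductible gives 94 − 12 = 82; high deductible gives 91 − 26 = 65. Stays. ✓
Risky: low deductible gives 94 − 16 = 78; high deductible gives 91 − 87 = 4. Stays. ✓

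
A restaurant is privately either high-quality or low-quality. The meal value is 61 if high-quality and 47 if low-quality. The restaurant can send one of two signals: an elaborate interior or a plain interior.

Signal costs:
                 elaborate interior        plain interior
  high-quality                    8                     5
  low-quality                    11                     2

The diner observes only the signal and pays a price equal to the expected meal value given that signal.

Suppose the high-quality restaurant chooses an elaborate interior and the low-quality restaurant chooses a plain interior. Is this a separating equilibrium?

If types separate, elaborate interior earns payment 61 and plain interior earns 47.
High-quality: elaborate interior gives 61 − 8 = 53; plain interior gives 47 − 5 = 42. No deviation. ✓
Low-quality: plain interior gives 47 − 2 = 45; elaborate interior gives 61 − 11 = 50. Would deviate. ✗

No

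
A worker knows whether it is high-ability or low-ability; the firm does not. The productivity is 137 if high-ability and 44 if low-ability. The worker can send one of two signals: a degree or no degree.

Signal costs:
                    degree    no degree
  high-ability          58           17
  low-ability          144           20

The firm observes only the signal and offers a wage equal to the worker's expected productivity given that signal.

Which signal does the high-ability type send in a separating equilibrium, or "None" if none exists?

Try high-ability → degree, low-ability → no degree:
  If types separate, degree earns payment 137 and no degree earns 44.
  High-ability: degree gives 137 − 58 = 79; no degree gives 44 − 17 = 27. No deviation. ✓
  Low-ability: no degree gives 44 − 20 = 24; degree gives 137 − 144 = -7. No deviation. ✓
Both hold — the high-ability type sends degree.

degree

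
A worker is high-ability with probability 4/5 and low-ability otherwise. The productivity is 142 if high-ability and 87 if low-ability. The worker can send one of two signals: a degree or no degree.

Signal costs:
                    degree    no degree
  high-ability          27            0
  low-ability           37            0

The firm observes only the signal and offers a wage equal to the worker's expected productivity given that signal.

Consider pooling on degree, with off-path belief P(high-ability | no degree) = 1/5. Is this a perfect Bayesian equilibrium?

No

On the equilibrium path (degree) the firm holds the prior 4/5 and pays 4/5·142 + 1/5·87 = 131. Off-path (no degree) belief 1/5 gives 1/5·142 + 4/5·87 = 98.
High-ability: degree gives 131 − 27 = 104; no degree gives 98 − 0 = 98. Stays. ✓
Low-ability: degree gives 131 − 37 = 94; no degree gives 98 − 0 = 98. Deviates. ✗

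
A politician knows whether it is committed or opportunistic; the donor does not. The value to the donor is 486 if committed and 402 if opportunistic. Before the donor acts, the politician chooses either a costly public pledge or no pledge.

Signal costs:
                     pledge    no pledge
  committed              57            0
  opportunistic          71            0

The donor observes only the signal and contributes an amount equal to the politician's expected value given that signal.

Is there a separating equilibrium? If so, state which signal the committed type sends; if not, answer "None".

None

Try committed → pledge, opportunistic → no pledge:
  If types separate, pledge earns payment 486 and no pledge earns 402.
  Committed: pledge gives 486 − 57 = 429; no pledge gives 402 − 0 = 402. No deviation. ✓
  Opportunistic: no pledge gives 402 − 0 = 402; pledge gives 486 − 71 = 415. Would deviate. ✗
Try committed → no pledge, opportunistic → pledge:
  If types separate, no pledge earns payment 486 and pledge earns 402.
  Committed: no pledge gives 486 − 0 = 486; pledge gives 402 − 57 = 345. No deviation. ✓
  Opportunistic: pledge gives 402 − 71 = 331; no pledge gives 486 − 0 = 486. Would deviate. ✗
Neither assignment is incentive-compatible.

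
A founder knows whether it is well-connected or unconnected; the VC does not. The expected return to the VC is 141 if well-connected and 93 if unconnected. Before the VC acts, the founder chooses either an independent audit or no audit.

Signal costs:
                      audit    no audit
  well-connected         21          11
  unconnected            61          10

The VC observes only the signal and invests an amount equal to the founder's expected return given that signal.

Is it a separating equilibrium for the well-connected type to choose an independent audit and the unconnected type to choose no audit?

If types separate, audit earns payment 141 and no audit earns 93.
Well-connected: audit gives 141 − 21 = 120; no audit gives 93 − 11 = 82. No deviation. ✓
Unconnected: no audit gives 93 − 10 = 83; audit gives 141 − 61 = 80. No deviation. ✓
Both incentive constraints hold.

Yes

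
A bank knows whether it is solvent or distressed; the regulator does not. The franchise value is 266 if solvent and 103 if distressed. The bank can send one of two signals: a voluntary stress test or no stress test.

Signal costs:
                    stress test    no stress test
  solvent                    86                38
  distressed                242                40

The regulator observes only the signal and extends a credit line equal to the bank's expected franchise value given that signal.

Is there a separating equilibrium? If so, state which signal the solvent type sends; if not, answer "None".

Try solvent → stress test, distressed → no stress test:
  If types separate, stress test earns payment 266 and no stress test earns 103.
  Solvent: stress test gives 266 − 86 = 180; no stress test gives 103 − 38 = 65. No deviation. ✓
  Distressed: no stress test gives 103 − 40 = 63; stress test gives 266 − 242 = 24. No deviation. ✓
Both hold — the solvent type sends stress test.

stress test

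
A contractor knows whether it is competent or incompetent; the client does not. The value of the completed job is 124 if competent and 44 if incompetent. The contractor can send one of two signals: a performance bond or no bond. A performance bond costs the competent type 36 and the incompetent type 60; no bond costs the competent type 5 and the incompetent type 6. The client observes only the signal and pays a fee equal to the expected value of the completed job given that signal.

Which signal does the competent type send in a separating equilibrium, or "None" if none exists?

Try competent → bond, incompetent → no bond:
  Under separation the client infers type exactly: bond → competent (pays 124), no bond → incompetent (pays 44).
  Competent: bond gives 124 − 36 = 88; no bond gives 44 − 5 = 39. No deviation. ✓
  Incompetent: no bond gives 44 − 6 = 38; bond gives 124 − 60 = 64. Would deviate. ✗
Try competent → no bond, incompetent → bond:
  Under separation the client infers type exactly: no bond → competent (pays 124), bond → incompetent (pays 44).
  Competent: no bond gives 124 − 5 = 119; bond gives 44 − 36 = 8. No deviation. ✓
  Incompetent: bond gives 44 − 60 = -16; no bond gives 124 − 6 = 118. Would deviate. ✗
Neither assignment is incentive-compatible.

None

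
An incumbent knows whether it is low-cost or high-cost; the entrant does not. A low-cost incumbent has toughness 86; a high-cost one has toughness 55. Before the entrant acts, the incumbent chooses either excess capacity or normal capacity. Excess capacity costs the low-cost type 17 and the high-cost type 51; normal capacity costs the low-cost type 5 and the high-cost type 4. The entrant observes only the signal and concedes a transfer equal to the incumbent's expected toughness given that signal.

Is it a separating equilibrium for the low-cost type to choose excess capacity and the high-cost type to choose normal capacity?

Under separation the entrant infers type exactly: excess capacity → low-cost (pays 86), normal capacity → high-cost (pays 55).
Low-cost: excess capacity gives 86 − 17 = 69; normal capacity gives 55 − 5 = 50. No deviation. ✓
High-cost: normal capacity gives 55 − 4 = 51; excess capacity gives 86 − 51 = 35. No deviation. ✓
Both incentive constraints hold.

Yes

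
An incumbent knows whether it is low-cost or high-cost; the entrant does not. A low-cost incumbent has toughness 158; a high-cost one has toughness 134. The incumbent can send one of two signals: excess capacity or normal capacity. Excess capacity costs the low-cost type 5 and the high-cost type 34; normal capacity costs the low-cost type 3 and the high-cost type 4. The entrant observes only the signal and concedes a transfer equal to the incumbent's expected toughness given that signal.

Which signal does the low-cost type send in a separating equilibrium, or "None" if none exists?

excess capacity

Try low-cost → excess capacity, high-cost → normal capacity:
  If types separate, excess capacity earns payment 158 and normal capacity earns 134.
  Low-cost: excess capacity gives 158 − 5 = 153; normal capacity gives 134 − 3 = 131. No deviation. ✓
  High-cost: normal capacity gives 134 − 4 = 130; excess capacity gives 158 − 34 = 124. No deviation. ✓
Both hold — the low-cost type sends excess capacity.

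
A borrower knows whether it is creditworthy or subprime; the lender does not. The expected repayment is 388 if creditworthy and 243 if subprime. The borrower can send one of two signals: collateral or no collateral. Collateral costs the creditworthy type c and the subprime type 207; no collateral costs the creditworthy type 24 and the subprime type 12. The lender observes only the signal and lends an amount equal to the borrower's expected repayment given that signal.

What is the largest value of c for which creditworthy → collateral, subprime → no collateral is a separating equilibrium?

Under separation: collateral → creditworthy (pays 388); no collateral → subprime (pays 243).
Subprime: 243 − 12 = 231 ≥ 388 − 207 = 181. Holds regardless of c. ✓
Creditworthy: 388 − c ≥ 243 − 24, so c ≤ 388 − 219 = 169.

169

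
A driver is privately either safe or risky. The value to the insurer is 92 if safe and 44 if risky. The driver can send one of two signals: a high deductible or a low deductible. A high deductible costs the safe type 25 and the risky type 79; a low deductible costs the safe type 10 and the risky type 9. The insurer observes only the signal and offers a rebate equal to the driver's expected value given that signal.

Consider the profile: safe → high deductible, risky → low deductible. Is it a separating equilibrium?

Yes

Under separation the insurer infers type exactly: high deductible → safe (pays 92), low deductible → risky (pays 44).
Safe: high deductible gives 92 − 25 = 67; low deductible gives 44 − 10 = 34. No deviation. ✓
Risky: low deductible gives 44 − 9 = 35; high deductible gives 92 − 79 = 13. No deviation. ✓
Both incentive constraints hold.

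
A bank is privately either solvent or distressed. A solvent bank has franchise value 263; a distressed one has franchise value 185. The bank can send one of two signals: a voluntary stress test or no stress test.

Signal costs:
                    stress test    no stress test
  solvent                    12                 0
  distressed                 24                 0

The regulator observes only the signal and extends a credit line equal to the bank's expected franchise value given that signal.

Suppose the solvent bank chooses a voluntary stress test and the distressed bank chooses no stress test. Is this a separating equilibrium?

No

Under separation the regulator infers type exactly: stress test → solvent (pays 263), no stress test → distressed (pays 185).
Solvent: stress test gives 263 − 12 = 251; no stress test gives 185 − 0 = 185. No deviation. ✓
Distressed: no stress test gives 185 − 0 = 185; stress test gives 263 − 24 = 239. Would deviate. ✗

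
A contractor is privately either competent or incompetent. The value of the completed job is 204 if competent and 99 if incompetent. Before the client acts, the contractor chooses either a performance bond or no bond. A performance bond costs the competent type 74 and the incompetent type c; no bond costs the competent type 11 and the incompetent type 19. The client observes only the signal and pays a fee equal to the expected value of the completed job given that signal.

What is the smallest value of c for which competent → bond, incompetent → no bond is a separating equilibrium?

Under separation: bond → competent (pays 204); no bond → incompetent (pays 99).
Competent: 204 − 74 = 130 ≥ 99 − 11 = 88. Holds regardless of c. ✓
Incompetent: 99 − 19 ≥ 204 − c, so c ≥ 204 − 80 = 124.

124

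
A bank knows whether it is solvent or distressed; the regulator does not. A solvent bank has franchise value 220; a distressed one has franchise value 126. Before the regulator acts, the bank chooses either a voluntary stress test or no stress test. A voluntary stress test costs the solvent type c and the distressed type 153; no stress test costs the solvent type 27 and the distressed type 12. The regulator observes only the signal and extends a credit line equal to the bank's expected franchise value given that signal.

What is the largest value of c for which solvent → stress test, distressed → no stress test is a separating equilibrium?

121

Under separation: stress test → solvent (pays 220); no stress test → distressed (pays 126).
Distressed: 126 − 12 = 114 ≥ 220 − 153 = 67. Holds regardless of c. ✓
Solvent: 220 − c ≥ 126 − 27, so c ≤ 220 − 99 = 121.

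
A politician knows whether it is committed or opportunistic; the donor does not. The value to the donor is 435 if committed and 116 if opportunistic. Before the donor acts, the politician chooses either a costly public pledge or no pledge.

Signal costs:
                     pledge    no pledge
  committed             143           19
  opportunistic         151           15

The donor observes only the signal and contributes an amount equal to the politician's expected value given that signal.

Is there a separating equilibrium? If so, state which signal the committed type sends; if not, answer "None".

None

Try committed → pledge, opportunistic → no pledge:
  If types separate, pledge earns payment 435 and no pledge earns 116.
  Committed: pledge gives 435 − 143 = 292; no pledge gives 116 − 19 = 97. No deviation. ✓
  Opportunistic: no pledge gives 116 − 15 = 101; pledge gives 435 − 151 = 284. Would deviate. ✗
Try committed → no pledge, opportunistic → pledge:
  If types separate, no pledge earns payment 435 and pledge earns 116.
  Committed: no pledge gives 435 − 19 = 416; pledge gives 116 − 143 = -27. No deviation. ✓
  Opportunistic: pledge gives 116 − 151 = -35; no pledge gives 435 − 15 = 420. Would deviate. ✗
Neither assignment is incentive-compatible.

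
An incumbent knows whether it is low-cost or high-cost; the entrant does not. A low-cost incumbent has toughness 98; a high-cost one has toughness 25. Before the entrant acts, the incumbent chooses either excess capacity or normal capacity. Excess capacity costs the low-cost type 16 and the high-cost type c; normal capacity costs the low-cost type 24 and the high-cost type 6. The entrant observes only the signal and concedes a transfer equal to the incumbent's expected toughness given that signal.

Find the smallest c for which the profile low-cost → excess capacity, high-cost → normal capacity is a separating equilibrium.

Under separation: excess capacity → low-cost (pays 98); normal capacity → high-cost (pays 25).
Low-cost: 98 − 16 = 82 ≥ 25 − 24 = 1. Holds regardless of c. ✓
High-cost: 25 − 6 ≥ 98 − c, so c ≥ 98 − 19 = 79.

79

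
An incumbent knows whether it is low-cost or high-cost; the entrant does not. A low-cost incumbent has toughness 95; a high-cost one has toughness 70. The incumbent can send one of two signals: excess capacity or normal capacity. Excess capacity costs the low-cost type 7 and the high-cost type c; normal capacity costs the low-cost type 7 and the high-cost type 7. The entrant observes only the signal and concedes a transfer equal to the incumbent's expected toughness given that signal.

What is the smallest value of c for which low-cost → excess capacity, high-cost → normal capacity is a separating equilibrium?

32

Under separation: excess capacity → low-cost (pays 95); normal capacity → high-cost (pays 70).
Low-cost: 95 − 7 = 88 ≥ 70 − 7 = 63. Holds regardless of c. ✓
High-cost: 70 − 7 ≥ 95 − c, so c ≥ 95 − 63 = 32.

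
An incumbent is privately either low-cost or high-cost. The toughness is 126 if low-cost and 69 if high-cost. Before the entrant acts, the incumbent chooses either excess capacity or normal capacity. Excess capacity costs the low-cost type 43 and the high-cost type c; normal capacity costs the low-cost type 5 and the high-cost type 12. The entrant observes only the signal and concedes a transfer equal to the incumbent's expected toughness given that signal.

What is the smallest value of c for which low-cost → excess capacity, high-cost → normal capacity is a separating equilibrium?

Under separation: excess capacity → low-cost (pays 126); normal capacity → high-cost (pays 69).
Low-cost: 126 − 43 = 83 ≥ 69 − 5 = 64. Holds regardless of c. ✓
High-cost: 69 − 12 ≥ 126 − c, so c ≥ 126 − 57 = 69.

69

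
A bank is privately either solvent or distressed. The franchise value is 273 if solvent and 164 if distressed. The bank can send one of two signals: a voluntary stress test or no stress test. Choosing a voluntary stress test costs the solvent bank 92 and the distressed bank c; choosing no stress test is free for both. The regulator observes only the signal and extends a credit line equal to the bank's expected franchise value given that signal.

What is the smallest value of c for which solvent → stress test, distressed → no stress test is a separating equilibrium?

109

Under separation: stress test → solvent (pays 273); no stress test → distressed (pays 164).
Solvent: 273 − 92 = 181 ≥ 164 − 0 = 164. Holds regardless of c. ✓
Distressed: 164 − 0 ≥ 273 − c, so c ≥ 273 − 164 = 109.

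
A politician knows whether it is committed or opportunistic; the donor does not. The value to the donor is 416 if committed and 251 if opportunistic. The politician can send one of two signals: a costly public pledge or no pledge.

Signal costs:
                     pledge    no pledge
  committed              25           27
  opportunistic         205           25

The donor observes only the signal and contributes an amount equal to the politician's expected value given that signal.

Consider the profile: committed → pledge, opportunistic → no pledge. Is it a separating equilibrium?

Yes

Under separation the donor infers type exactly: pledge → committed (pays 416), no pledge → opportunistic (pays 251).
Committed: pledge gives 416 − 25 = 391; no pledge gives 251 − 27 = 224. No deviation. ✓
Opportunistic: no pledge gives 251 − 25 = 226; pledge gives 416 − 205 = 211. No deviation. ✓
Both incentive constraints hold.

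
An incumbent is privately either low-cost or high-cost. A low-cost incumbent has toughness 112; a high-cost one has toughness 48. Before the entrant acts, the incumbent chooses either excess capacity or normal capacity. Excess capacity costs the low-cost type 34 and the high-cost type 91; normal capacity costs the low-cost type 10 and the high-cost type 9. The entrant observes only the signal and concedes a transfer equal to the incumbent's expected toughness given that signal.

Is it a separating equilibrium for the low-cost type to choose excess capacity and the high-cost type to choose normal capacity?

If types separate, excess capacity earns payment 112 and normal capacity earns 48.
Low-cost: excess capacity gives 112 − 34 = 78; normal capacity gives 48 − 10 = 38. No deviation. ✓
High-cost: normal capacity gives 48 − 9 = 39; excess capacity gives 112 − 91 = 21. No deviation. ✓
Neither type gains from mimicking the other.

Yes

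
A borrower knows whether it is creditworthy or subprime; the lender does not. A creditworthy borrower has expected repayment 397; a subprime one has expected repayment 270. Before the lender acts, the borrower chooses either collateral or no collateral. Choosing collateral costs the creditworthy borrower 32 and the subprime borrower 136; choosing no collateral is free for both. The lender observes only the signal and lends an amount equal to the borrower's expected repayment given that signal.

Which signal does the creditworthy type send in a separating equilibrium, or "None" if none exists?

Try creditworthy → collateral, subprime → no collateral:
  If types separate, collateral earns payment 397 and no collateral earns 270.
  Creditworthy: collateral gives 397 − 32 = 365; no collateral gives 270 − 0 = 270. No deviation. ✓
  Subprime: no collateral gives 270 − 0 = 270; collateral gives 397 − 136 = 261. No deviation. ✓
Both hold — the creditworthy type sends collateral.

collateral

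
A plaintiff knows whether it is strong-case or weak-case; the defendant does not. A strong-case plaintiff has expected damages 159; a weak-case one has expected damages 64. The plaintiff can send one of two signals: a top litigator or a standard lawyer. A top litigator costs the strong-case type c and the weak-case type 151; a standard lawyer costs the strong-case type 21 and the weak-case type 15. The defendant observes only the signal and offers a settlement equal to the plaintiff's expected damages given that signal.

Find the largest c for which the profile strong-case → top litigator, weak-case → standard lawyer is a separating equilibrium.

116

Under separation: top litigator → strong-case (pays 159); standard lawyer → weak-case (pays 64).
Weak-case: 64 − 15 = 49 ≥ 159 − 151 = 8. Holds regardless of c. ✓
Strong-case: 159 − c ≥ 64 − 21, so c ≤ 159 − 43 = 116.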